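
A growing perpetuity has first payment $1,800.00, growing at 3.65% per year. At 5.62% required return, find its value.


Formula: PV = C / (r - g)
Spread: r - g = 0.0562 - 0.0365 = 0.0197
Substituting: PV = $1,800.00 / 0.0197
PV = $91,370.56

$91,370.56


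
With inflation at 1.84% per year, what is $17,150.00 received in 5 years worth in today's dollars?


Formula: Real value = nominal / (1 + inflation)^years
Price level: (1 + 0.0184)^5 = 1.095448
Real value = $17,150.00 / 1.095448 = $15,655.69

$15,655.69


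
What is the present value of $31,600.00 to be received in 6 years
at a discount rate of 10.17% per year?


Formula: PV = FV / (1 + r)^n
Substituting: PV = $31,600.00 / (1 + 0.1017)^6
Discount factor: (1.1017)^6 = 1.788052
PV = $31,600.00 / 1.788052 = $17,672.87

$17,672.87


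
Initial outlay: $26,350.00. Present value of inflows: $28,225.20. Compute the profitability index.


Formula: PI = PV(cash flows) / initial investment
Substituting: PI = $28,225.20 / $26,350.00
PI = 1.0712

1.0712


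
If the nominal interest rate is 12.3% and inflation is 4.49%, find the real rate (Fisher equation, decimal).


Formula: (1 + r_real) = (1 + r_nom) / (1 + inflation)
Substituting: (1 + r_real) = 1.123 / 1.0449
(1 + r_real) = 1.074744
r_real = 1.074744 - 1 = 0.074744

0.074744


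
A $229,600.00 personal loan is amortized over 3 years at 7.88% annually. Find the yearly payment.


Formula: PMT = PV * r / (1 - (1+r)^(-n))
Denominator: 1 - (1 + 0.0788)^(-3) = 0.203516
Numerator: $229,600.00 * 0.0788 = 18092.48
PMT = 18092.48 / 0.203516 = $88,899.65

$88,899.65


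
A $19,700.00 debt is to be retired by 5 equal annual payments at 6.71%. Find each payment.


Formula: PMT = PV * r / (1 - (1+r)^(-n))
Denominator: 1 - (1 + 0.0671)^(-5) = 0.277273
Numerator: $19,700.00 * 0.0671 = 1321.87
PMT = 1321.87 / 0.277273 = $4,767.40

$4,767.40


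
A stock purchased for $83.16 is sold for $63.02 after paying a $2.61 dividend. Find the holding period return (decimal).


Formula: HPR = (P1 - P0 + D) / P0
Gain: $63.02 - $83.16 + $2.61 = -$17.53
HPR = -$17.53 / $83.16 = -0.2108

-0.2108


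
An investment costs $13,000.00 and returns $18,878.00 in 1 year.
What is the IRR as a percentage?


Formula: IRR = C1/C0 - 1
Substituting: IRR = $18,878.00 / $13,000.00 - 1
Ratio: 1.452154 - 1 = 0.452154
IRR = 45.2154%

45.2154%


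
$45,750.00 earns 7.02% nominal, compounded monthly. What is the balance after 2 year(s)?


Formula: FV = P * (1 + r/m)^(m*t)
Period rate: r/m = 0.0702 / 12 = 0.00585
Total periods: m*t = 12 * 2 = 24
Growth factor: (1 + 0.00585)^24 = 1.150263
FV = $45,750.00 * 1.150263 = $52,624.55

$52,624.55


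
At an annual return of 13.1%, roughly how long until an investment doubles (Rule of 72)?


Formula: Years ≈ 72 / r
Substituting: Years ≈ 72 / 13.1
Years ≈ 5.5

5.5 years


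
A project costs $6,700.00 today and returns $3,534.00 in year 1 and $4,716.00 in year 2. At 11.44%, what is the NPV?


Formula: NPV = C0 + C1/(1+r) + C2/(1+r)^2
Discount C1: $3,534.00 / (1 + 0.1144) = $3,171.21
Discount C2: $4,716.00 / (1 + 0.1144)^2 = $3,797.45
NPV = -$6,700.00 + $3,171.21 + $3,797.45 = $268.66

$268.66


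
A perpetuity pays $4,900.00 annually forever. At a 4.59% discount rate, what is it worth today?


Formula: PV = C / r
Substituting: PV = $4,900.00 / 0.0459
PV = $106,753.81

$106,753.81


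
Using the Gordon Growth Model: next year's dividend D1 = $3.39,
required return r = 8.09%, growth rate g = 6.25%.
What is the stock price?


Formula: P = D1 / (r - g)
Spread: r - g = 0.0809 - 0.0625 = 0.0184
Substituting: P = $3.39 / 0.0184
P = $184.24

$184.24


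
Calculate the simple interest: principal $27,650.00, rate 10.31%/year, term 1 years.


Formula: I = P * r * t
Substituting: I = $27,650.00 * 0.1031 * 1
Step: I = $27,650.00 * 0.1031
I = $2,850.72

$2,850.72


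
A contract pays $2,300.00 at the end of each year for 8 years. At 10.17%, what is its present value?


Formula: PV = PMT * (1 - (1+r)^(-n)) / r
Discount factor: (1 + 0.1017)^(-8) = 0.46078
Bracket: 1 - 0.46078 = 0.53922
PV = $2,300.00 * 0.53922 / 0.1017 = $12,194.76

$12,194.76


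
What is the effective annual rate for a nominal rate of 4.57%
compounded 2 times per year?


Formula: EAR = (1 + r/m)^m - 1
Period rate: r/m = 0.0457 / 2 = 0.02285
Compounding: (1 + 0.02285)^2 = 1.046222
EAR = 1.046222 - 1 = 0.046222

0.046222


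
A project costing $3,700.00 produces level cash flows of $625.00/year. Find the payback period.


Formula: Payback = investment / annual cash flow
Substituting: Payback = $3,700.00 / $625.00
Payback = 5.92 years

5.92 years


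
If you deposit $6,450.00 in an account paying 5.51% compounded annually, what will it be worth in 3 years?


Formula: FV = P * (1 + r)^n
Substituting: FV = $6,450.00 * (1 + 0.0551)^3
Growth factor: (1.0551)^3 = 1.174575
FV = $6,450.00 * 1.174575 = $7,576.01

$7,576.01


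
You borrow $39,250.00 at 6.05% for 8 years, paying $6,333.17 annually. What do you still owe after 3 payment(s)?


Formula: Balance = PV*(1+r)^k - PMT*((1+r)^k - 1)/r
Growth: (1 + 0.0605)^3 = 1.192702
Accumulated factor: ((1+r)^k - 1)/r = 3.18516
Balance = $39,250.00 * 1.192702 - $6,333.17 * 3.18516
Balance = $26,641.40

$26,641.40


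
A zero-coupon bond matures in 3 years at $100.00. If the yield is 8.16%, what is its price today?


Formula: Price = FV / (1 + r)^n
Substituting: Price = $100.00 / (1 + 0.0816)^3
Discount factor: (1.0816)^3 = 1.265319
Price = $100.00 / 1.265319 = $79.03

$79.03


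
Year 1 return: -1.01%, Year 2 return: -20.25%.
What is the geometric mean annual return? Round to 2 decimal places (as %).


Formula: Geometric mean = ((1+r1)*(1+r2))^(1/2) - 1
Product: (1 + -0.0101) * (1 + -0.2025) = 0.9899 * 0.7975 = 0.789445
Square root: 0.789445^0.5 = 0.888507
Geometric mean = 0.888507 - 1 = -0.111493
As percentage: -11.15%

-11.15%


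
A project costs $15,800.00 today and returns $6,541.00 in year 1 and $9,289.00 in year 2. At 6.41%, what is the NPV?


Formula: NPV = C0 + C1/(1+r) + C2/(1+r)^2
Discount C1: $6,541.00 / (1 + 0.0641) = $6,146.98
Discount C2: $9,289.00 / (1 + 0.0641)^2 = $8,203.59
NPV = -$15,800.00 + $6,146.98 + $8,203.59 = -$1,449.43

-$1,449.43


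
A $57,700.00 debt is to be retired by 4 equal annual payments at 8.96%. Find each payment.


Formula: PMT = PV * r / (1 - (1+r)^(-n))
Denominator: 1 - (1 + 0.0896)^(-4) = 0.290534
Numerator: $57,700.00 * 0.0896 = 5169.92
PMT = 5169.92 / 0.290534 = $17,794.55

$17,794.55


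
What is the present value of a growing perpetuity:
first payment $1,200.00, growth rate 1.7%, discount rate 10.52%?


Formula: PV = C / (r - g)
Spread: r - g = 0.1052 - 0.017 = 0.0882
Substituting: PV = $1,200.00 / 0.0882
PV = $13,605.44

$13,605.44


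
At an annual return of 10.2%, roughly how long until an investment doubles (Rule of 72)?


Formula: Years ≈ 72 / r
Substituting: Years ≈ 72 / 10.2
Years ≈ 7.1

7.1 years


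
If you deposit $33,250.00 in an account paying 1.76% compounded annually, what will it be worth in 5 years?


Formula: FV = P * (1 + r)^n
Substituting: FV = $33,250.00 * (1 + 0.0176)^5
Growth factor: (1.0176)^5 = 1.091153
FV = $33,250.00 * 1.091153 = $36,280.82

$36,280.82


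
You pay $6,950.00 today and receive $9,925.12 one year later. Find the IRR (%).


Formula: IRR = C1/C0 - 1
Substituting: IRR = $9,925.12 / $6,950.00 - 1
Ratio: 1.428075 - 1 = 0.428075
IRR = 42.8075%

42.8075%


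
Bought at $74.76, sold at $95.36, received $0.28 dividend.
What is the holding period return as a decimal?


Formula: HPR = (P1 - P0 + D) / P0
Gain: $95.36 - $74.76 + $0.28 = $20.88
HPR = $20.88 / $74.76 = 0.2793

0.2793


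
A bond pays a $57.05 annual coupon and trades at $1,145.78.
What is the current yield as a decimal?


Formula: Current yield = annual coupon / price
Substituting: CY = $57.05 / $1,145.78
CY = 0.049791

0.049791


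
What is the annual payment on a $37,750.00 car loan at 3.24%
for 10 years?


Formula: PMT = PV * r / (1 - (1+r)^(-n))
Denominator: 1 - (1 + 0.0324)^(-10) = 0.273024
Numerator: $37,750.00 * 0.0324 = 1223.1
PMT = 1223.1 / 0.273024 = $4,479.83

$4,479.83


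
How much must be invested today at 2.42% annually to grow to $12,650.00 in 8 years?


Formula: PV = FV / (1 + r)^n
Substituting: PV = $12,650.00 / (1 + 0.0242)^8
Discount factor: (1.0242)^8 = 1.210816
PV = $12,650.00 / 1.210816 = $10,447.50

$10,447.50


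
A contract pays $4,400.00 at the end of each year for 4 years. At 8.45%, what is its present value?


Formula: PV = PMT * (1 - (1+r)^(-n)) / r
Discount factor: (1 + 0.0845)^(-4) = 0.722906
Bracket: 1 - 0.722906 = 0.277094
PV = $4,400.00 * 0.277094 / 0.0845 = $14,428.57

$14,428.57


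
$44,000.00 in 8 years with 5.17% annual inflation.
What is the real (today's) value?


Formula: Real value = nominal / (1 + inflation)^years
Price level: (1 + 0.0517)^8 = 1.496701
Real value = $44,000.00 / 1.496701 = $29,397.99

$29,397.99


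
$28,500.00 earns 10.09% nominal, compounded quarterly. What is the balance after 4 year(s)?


Formula: FV = P * (1 + r/m)^(m*t)
Period rate: r/m = 0.1009 / 4 = 0.025225
Total periods: m*t = 4 * 4 = 16
Growth factor: (1 + 0.025225)^16 = 1.489728
FV = $28,500.00 * 1.489728 = $42,457.25

$42,457.25


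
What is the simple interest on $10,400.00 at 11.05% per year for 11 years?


Formula: I = P * r * t
Substituting: I = $10,400.00 * 0.1105 * 11
Step: I = $10,400.00 * 1.2155
I = $12,641.20

$12,641.20


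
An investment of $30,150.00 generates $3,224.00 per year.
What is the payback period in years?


Formula: Payback = investment / annual cash flow
Substituting: Payback = $30,150.00 / $3,224.00
Payback = 9.3517 years

9.3517 years


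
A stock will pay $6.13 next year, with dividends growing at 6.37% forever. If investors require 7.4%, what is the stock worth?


Formula: P = D1 / (r - g)
Spread: r - g = 0.074 - 0.0637 = 0.0103
Substituting: P = $6.13 / 0.0103
P = $595.15

$595.15


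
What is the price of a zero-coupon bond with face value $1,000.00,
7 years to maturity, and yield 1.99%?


Formula: Price = FV / (1 + r)^n
Substituting: Price = $1,000.00 / (1 + 0.0199)^7
Discount factor: (1.0199)^7 = 1.147898
Price = $1,000.00 / 1.147898 = $871.16

$871.16


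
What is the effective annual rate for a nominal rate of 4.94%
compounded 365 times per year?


Formula: EAR = (1 + r/m)^m - 1
Period rate: r/m = 0.0494 / 365 = 0.000135
Compounding: (1 + 0.000135)^365 = 1.050637
EAR = 1.050637 - 1 = 0.050637

0.050637


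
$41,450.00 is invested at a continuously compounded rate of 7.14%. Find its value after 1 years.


Formula: FV = P * e^(r*t)
Exponent: r*t = 0.0714 * 1 = 0.0714
e^(0.0714) = 1.074011
FV = $41,450.00 * 1.074011 = $44,517.75

$44,517.75


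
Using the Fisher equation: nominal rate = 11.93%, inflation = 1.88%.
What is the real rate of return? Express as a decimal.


Formula: (1 + r_real) = (1 + r_nom) / (1 + inflation)
Substituting: (1 + r_real) = 1.1193 / 1.0188
(1 + r_real) = 1.098645
r_real = 1.098645 - 1 = 0.098645

0.098645


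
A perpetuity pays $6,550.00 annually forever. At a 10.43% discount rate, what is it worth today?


Formula: PV = C / r
Substituting: PV = $6,550.00 / 0.1043
PV = $62,799.62

$62,799.62


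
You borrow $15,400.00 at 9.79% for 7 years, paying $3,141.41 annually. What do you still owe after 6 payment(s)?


Formula: Balance = PV*(1+r)^k - PMT*((1+r)^k - 1)/r
Growth: (1 + 0.0979)^6 = 1.751365
Accumulated factor: ((1+r)^k - 1)/r = 7.674823
Balance = $15,400.00 * 1.751365 - $3,141.41 * 7.674823
Balance = $2,861.26

$2,861.26


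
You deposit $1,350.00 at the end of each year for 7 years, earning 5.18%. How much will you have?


Formula: FV = PMT * ((1+r)^n - 1) / r
Growth factor: (1 + 0.0518)^7 = 1.424073
Numerator: 1.424073 - 1 = 0.424073
FV = $1,350.00 * 0.424073 / 0.0518 = $11,052.09

$11,052.09


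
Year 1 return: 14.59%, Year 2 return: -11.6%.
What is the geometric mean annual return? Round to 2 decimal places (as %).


Formula: Geometric mean = ((1+r1)*(1+r2))^(1/2) - 1
Product: (1 + 0.1459) * (1 + -0.116) = 1.1459 * 0.884 = 1.012976
Square root: 1.012976^0.5 = 1.006467
Geometric mean = 1.006467 - 1 = 0.006467
As percentage: 0.65%

0.65%


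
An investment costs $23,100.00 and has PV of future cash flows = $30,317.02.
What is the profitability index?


Formula: PI = PV(cash flows) / initial investment
Substituting: PI = $30,317.02 / $23,100.00
PI = 1.3124

1.3124


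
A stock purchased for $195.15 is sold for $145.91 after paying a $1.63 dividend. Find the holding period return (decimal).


Formula: HPR = (P1 - P0 + D) / P0
Gain: $145.91 - $195.15 + $1.63 = -$47.61
HPR = -$47.61 / $195.15 = -0.244

-0.244


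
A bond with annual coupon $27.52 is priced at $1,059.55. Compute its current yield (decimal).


Formula: Current yield = annual coupon / price
Substituting: CY = $27.52 / $1,059.55
CY = 0.025973

0.025973


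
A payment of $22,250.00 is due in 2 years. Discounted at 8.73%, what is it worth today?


Formula: PV = FV / (1 + r)^n
Substituting: PV = $22,250.00 / (1 + 0.0873)^2
Discount factor: (1.0873)^2 = 1.182221
PV = $22,250.00 / 1.182221 = $18,820.50

$18,820.50


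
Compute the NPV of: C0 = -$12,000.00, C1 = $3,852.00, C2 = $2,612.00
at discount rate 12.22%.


Formula: NPV = C0 + C1/(1+r) + C2/(1+r)^2
Discount C1: $3,852.00 / (1 + 0.1222) = $3,432.54
Discount C2: $2,612.00 / (1 + 0.1222)^2 = $2,074.11
NPV = -$12,000.00 + $3,432.54 + $2,074.11 = -$6,493.34

-$6,493.34


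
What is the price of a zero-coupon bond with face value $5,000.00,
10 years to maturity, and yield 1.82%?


Formula: Price = FV / (1 + r)^n
Substituting: Price = $5,000.00 / (1 + 0.0182)^10
Discount factor: (1.0182)^10 = 1.197653
Price = $5,000.00 / 1.197653 = $4,174.83

$4,174.83


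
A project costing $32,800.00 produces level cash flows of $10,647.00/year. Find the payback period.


Formula: Payback = investment / annual cash flow
Substituting: Payback = $32,800.00 / $10,647.00
Payback = 3.0807 years

3.0807 years


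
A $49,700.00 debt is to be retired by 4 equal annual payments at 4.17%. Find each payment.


Formula: PMT = PV * r / (1 - (1+r)^(-n))
Denominator: 1 - (1 + 0.0417)^(-4) = 0.150762
Numerator: $49,700.00 * 0.0417 = 2072.49
PMT = 2072.49 / 0.150762 = $13,746.75

$13,746.75


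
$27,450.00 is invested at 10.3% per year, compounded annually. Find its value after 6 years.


Formula: FV = P * (1 + r)^n
Substituting: FV = $27,450.00 * (1 + 0.103)^6
Growth factor: (1.103)^6 = 1.800749
FV = $27,450.00 * 1.800749 = $49,430.55

$49,430.55


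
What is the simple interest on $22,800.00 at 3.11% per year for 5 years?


Formula: I = P * r * t
Substituting: I = $22,800.00 * 0.0311 * 5
Step: I = $22,800.00 * 0.1555
I = $3,545.40

$3,545.40


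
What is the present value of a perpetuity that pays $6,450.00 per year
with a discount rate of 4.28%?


Formula: PV = C / r
Substituting: PV = $6,450.00 / 0.0428
PV = $150,700.93

$150,700.93


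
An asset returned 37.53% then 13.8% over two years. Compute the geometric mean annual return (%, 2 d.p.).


Formula: Geometric mean = ((1+r1)*(1+r2))^(1/2) - 1
Product: (1 + 0.3753) * (1 + 0.138) = 1.3753 * 1.138 = 1.565091
Square root: 1.565091^0.5 = 1.251036
Geometric mean = 1.251036 - 1 = 0.251036
As percentage: 25.10%

25.10%


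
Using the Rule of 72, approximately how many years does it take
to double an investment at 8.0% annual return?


Formula: Years ≈ 72 / r
Substituting: Years ≈ 72 / 8.0
Years ≈ 9.0

9.0 years


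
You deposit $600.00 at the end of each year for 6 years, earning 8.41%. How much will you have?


Formula: FV = PMT * ((1+r)^n - 1) / r
Growth factor: (1 + 0.0841)^6 = 1.623365
Numerator: 1.623365 - 1 = 0.623365
FV = $600.00 * 0.623365 / 0.0841 = $4,447.31

$4,447.31


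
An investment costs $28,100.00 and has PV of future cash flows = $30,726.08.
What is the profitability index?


Formula: PI = PV(cash flows) / initial investment
Substituting: PI = $30,726.08 / $28,100.00
PI = 1.0935

1.0935


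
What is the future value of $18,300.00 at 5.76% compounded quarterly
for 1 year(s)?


Formula: FV = P * (1 + r/m)^(m*t)
Period rate: r/m = 0.0576 / 4 = 0.0144
Total periods: m*t = 4 * 1 = 4
Growth factor: (1 + 0.0144)^4 = 1.058856
FV = $18,300.00 * 1.058856 = $19,377.07

$19,377.07


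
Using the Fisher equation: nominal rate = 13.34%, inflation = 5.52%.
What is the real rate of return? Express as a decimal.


Formula: (1 + r_real) = (1 + r_nom) / (1 + inflation)
Substituting: (1 + r_real) = 1.1334 / 1.0552
(1 + r_real) = 1.074109
r_real = 1.074109 - 1 = 0.074109

0.074109


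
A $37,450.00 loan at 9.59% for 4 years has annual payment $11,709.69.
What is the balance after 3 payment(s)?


Formula: Balance = PV*(1+r)^k - PMT*((1+r)^k - 1)/r
Growth: (1 + 0.0959)^3 = 1.316172
Accumulated factor: ((1+r)^k - 1)/r = 3.296897
Balance = $37,450.00 * 1.316172 - $11,709.69 * 3.296897
Balance = $10,685.02

$10,685.02


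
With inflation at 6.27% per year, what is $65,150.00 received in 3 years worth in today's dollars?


Formula: Real value = nominal / (1 + inflation)^years
Price level: (1 + 0.0627)^3 = 1.20014
Real value = $65,150.00 / 1.20014 = $54,285.32

$54,285.32


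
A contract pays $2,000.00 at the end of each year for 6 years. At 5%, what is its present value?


Formula: PV = PMT * (1 - (1+r)^(-n)) / r
Discount factor: (1 + 0.05)^(-6) = 0.746215
Bracket: 1 - 0.746215 = 0.253785
PV = $2,000.00 * 0.253785 / 0.05 = $10,151.38

$10,151.38


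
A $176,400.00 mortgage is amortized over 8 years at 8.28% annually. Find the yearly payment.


Formula: PMT = PV * r / (1 - (1+r)^(-n))
Denominator: 1 - (1 + 0.0828)^(-8) = 0.470807
Numerator: $176,400.00 * 0.0828 = 14605.92
PMT = 14605.92 / 0.470807 = $31,023.15

$31,023.15


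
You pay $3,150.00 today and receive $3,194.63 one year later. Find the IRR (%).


Formula: IRR = C1/C0 - 1
Substituting: IRR = $3,194.63 / $3,150.00 - 1
Ratio: 1.014168 - 1 = 0.014168
IRR = 1.4168%

1.4168%


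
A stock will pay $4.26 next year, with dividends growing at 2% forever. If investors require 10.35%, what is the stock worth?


Formula: P = D1 / (r - g)
Spread: r - g = 0.1035 - 0.02 = 0.0835
Substituting: P = $4.26 / 0.0835
P = $51.02

$51.02


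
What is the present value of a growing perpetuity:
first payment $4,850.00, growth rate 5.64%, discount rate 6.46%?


Formula: PV = C / (r - g)
Spread: r - g = 0.0646 - 0.0564 = 0.0082
Substituting: PV = $4,850.00 / 0.0082
PV = $591,463.41

$591,463.41


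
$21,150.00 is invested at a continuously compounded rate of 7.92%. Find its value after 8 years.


Formula: FV = P * e^(r*t)
Exponent: r*t = 0.0792 * 8 = 0.6336
e^(0.6336) = 1.884382
FV = $21,150.00 * 1.884382 = $39,854.68

$39,854.68


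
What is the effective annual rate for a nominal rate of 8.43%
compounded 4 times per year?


Formula: EAR = (1 + r/m)^m - 1
Period rate: r/m = 0.0843 / 4 = 0.021075
Compounding: (1 + 0.021075)^4 = 1.087003
EAR = 1.087003 - 1 = 0.087003

0.087003


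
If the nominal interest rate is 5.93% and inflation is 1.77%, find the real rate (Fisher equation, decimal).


Formula: (1 + r_real) = (1 + r_nom) / (1 + inflation)
Substituting: (1 + r_real) = 1.0593 / 1.0177
(1 + r_real) = 1.040876
r_real = 1.040876 - 1 = 0.040876

0.040876


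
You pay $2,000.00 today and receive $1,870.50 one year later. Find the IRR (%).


Formula: IRR = C1/C0 - 1
Substituting: IRR = $1,870.50 / $2,000.00 - 1
Ratio: 0.93525 - 1 = -0.06475
IRR = -6.475%

-6.475%


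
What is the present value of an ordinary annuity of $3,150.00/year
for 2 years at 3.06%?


Formula: PV = PMT * (1 - (1+r)^(-n)) / r
Discount factor: (1 + 0.0306)^(-2) = 0.941499
Bracket: 1 - 0.941499 = 0.058501
PV = $3,150.00 * 0.058501 / 0.0306 = $6,022.19

$6,022.19


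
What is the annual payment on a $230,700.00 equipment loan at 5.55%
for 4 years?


Formula: PMT = PV * r / (1 - (1+r)^(-n))
Denominator: 1 - (1 + 0.0555)^(-4) = 0.194312
Numerator: $230,700.00 * 0.0555 = 12803.85
PMT = 12803.85 / 0.194312 = $65,893.35

$65,893.35


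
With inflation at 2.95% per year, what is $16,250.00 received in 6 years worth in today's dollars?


Formula: Real value = nominal / (1 + inflation)^years
Price level: (1 + 0.0295)^6 = 1.190579
Real value = $16,250.00 / 1.190579 = $13,648.82

$13,648.82


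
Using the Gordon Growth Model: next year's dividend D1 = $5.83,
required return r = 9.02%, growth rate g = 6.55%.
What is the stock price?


Formula: P = D1 / (r - g)
Spread: r - g = 0.0902 - 0.0655 = 0.0247
Substituting: P = $5.83 / 0.0247
P = $236.03

$236.03


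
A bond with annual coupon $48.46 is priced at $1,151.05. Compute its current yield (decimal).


Formula: Current yield = annual coupon / price
Substituting: CY = $48.46 / $1,151.05
CY = 0.042101

0.042101


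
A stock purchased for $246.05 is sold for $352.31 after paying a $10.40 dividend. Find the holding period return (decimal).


Formula: HPR = (P1 - P0 + D) / P0
Gain: $352.31 - $246.05 + $10.40 = $116.66
HPR = $116.66 / $246.05 = 0.4741

0.4741


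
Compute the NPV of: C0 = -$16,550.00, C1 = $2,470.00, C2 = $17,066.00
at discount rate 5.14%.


Formula: NPV = C0 + C1/(1+r) + C2/(1+r)^2
Discount C1: $2,470.00 / (1 + 0.0514) = $2,349.25
Discount C2: $17,066.00 / (1 + 0.0514)^2 = $15,438.17
NPV = -$16,550.00 + $2,349.25 + $15,438.17 = $1,237.42

$1,237.42


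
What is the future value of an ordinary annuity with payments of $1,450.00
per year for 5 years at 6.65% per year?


Formula: FV = PMT * ((1+r)^n - 1) / r
Growth factor: (1 + 0.0665)^5 = 1.379762
Numerator: 1.379762 - 1 = 0.379762
FV = $1,450.00 * 0.379762 / 0.0665 = $8,280.53

$8,280.53


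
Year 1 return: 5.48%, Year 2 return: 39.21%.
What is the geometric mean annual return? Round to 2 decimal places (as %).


Formula: Geometric mean = ((1+r1)*(1+r2))^(1/2) - 1
Product: (1 + 0.0548) * (1 + 0.3921) = 1.0548 * 1.3921 = 1.468387
Square root: 1.468387^0.5 = 1.21177
Geometric mean = 1.21177 - 1 = 0.21177
As percentage: 21.18%

21.18%


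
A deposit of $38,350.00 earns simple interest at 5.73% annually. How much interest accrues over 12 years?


Formula: I = P * r * t
Substituting: I = $38,350.00 * 0.0573 * 12
Step: I = $38,350.00 * 0.6876
I = $26,369.46

$26,369.46


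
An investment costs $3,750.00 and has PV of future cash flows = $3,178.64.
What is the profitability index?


Formula: PI = PV(cash flows) / initial investment
Substituting: PI = $3,178.64 / $3,750.00
PI = 0.8476

0.8476


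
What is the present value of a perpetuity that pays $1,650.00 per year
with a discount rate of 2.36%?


Formula: PV = C / r
Substituting: PV = $1,650.00 / 0.0236
PV = $69,915.25

$69,915.25


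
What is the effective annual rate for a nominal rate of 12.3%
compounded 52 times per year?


Formula: EAR = (1 + r/m)^m - 1
Period rate: r/m = 0.123 / 52 = 0.002365
Compounding: (1 + 0.002365)^52 = 1.13072
EAR = 1.13072 - 1 = 0.13072

0.13072


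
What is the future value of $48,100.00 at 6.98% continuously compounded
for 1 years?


Formula: FV = P * e^(r*t)
Exponent: r*t = 0.0698 * 1 = 0.0698
e^(0.0698) = 1.072294
FV = $48,100.00 * 1.072294 = $51,577.33

$51,577.33


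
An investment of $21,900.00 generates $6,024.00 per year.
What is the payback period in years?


Formula: Payback = investment / annual cash flow
Substituting: Payback = $21,900.00 / $6,024.00
Payback = 3.6355 years

3.6355 years


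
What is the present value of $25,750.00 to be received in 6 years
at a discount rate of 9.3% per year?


Formula: PV = FV / (1 + r)^n
Substituting: PV = $25,750.00 / (1 + 0.093)^6
Discount factor: (1.093)^6 = 1.704987
PV = $25,750.00 / 1.704987 = $15,102.76

$15,102.76


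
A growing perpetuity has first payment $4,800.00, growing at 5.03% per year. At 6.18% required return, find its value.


Formula: PV = C / (r - g)
Spread: r - g = 0.0618 - 0.0503 = 0.0115
Substituting: PV = $4,800.00 / 0.0115
PV = $417,391.30

$417,391.30


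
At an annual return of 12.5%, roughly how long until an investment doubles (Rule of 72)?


Formula: Years ≈ 72 / r
Substituting: Years ≈ 72 / 12.5
Years ≈ 5.8

5.8 years


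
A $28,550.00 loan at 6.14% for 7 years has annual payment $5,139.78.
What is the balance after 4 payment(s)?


Formula: Balance = PV*(1+r)^k - PMT*((1+r)^k - 1)/r
Growth: (1 + 0.0614)^4 = 1.26916
Accumulated factor: ((1+r)^k - 1)/r = 4.383711
Balance = $28,550.00 * 1.26916 - $5,139.78 * 4.383711
Balance = $13,703.20

$13,703.20


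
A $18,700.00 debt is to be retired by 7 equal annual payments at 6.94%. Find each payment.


Formula: PMT = PV * r / (1 - (1+r)^(-n))
Denominator: 1 - (1 + 0.0694)^(-7) = 0.3748
Numerator: $18,700.00 * 0.0694 = 1297.78
PMT = 1297.78 / 0.3748 = $3,462.59

$3,462.59


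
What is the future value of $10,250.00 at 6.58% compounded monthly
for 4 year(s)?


Formula: FV = P * (1 + r/m)^(m*t)
Period rate: r/m = 0.0658 / 12 = 0.005483
Total periods: m*t = 12 * 4 = 48
Growth factor: (1 + 0.005483)^48 = 1.300152
FV = $10,250.00 * 1.300152 = $13,326.56

$13,326.56


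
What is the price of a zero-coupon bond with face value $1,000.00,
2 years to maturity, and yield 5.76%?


Formula: Price = FV / (1 + r)^n
Substituting: Price = $1,000.00 / (1 + 0.0576)^2
Discount factor: (1.0576)^2 = 1.118518
Price = $1,000.00 / 1.118518 = $894.04

$894.04


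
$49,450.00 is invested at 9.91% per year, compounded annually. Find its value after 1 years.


Formula: FV = P * (1 + r)^n
Substituting: FV = $49,450.00 * (1 + 0.0991)^1
Growth factor: (1.0991)^1 = 1.0991
FV = $49,450.00 * 1.0991 = $54,350.50

$54,350.50


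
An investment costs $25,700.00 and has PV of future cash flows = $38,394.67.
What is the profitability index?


Formula: PI = PV(cash flows) / initial investment
Substituting: PI = $38,394.67 / $25,700.00
PI = 1.494

1.494


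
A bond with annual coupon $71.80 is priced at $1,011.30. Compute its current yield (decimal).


Formula: Current yield = annual coupon / price
Substituting: CY = $71.80 / $1,011.30
CY = 0.070998

0.070998


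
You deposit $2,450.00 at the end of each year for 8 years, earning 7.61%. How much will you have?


Formula: FV = PMT * ((1+r)^n - 1) / r
Growth factor: (1 + 0.0761)^8 = 1.79813
Numerator: 1.79813 - 1 = 0.79813
FV = $2,450.00 * 0.79813 / 0.0761 = $25,695.38

$25,695.38


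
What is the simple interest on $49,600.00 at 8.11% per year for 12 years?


Formula: I = P * r * t
Substituting: I = $49,600.00 * 0.0811 * 12
Step: I = $49,600.00 * 0.9732
I = $48,270.72

$48,270.72


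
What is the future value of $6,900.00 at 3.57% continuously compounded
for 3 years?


Formula: FV = P * e^(r*t)
Exponent: r*t = 0.0357 * 3 = 0.1071
e^(0.1071) = 1.113046
FV = $6,900.00 * 1.113046 = $7,680.01

$7,680.01


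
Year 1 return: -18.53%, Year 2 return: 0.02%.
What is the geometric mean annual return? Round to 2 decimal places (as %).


Formula: Geometric mean = ((1+r1)*(1+r2))^(1/2) - 1
Product: (1 + -0.1853) * (1 + 0.0002) = 0.8147 * 1.0002 = 0.814863
Square root: 0.814863^0.5 = 0.902698
Geometric mean = 0.902698 - 1 = -0.097302
As percentage: -9.73%

-9.73%


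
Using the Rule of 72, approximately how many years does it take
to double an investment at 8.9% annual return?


Formula: Years ≈ 72 / r
Substituting: Years ≈ 72 / 8.9
Years ≈ 8.1

8.1 years


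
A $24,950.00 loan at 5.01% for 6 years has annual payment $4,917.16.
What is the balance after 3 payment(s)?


Formula: Balance = PV*(1+r)^k - PMT*((1+r)^k - 1)/r
Growth: (1 + 0.0501)^3 = 1.157956
Accumulated factor: ((1+r)^k - 1)/r = 3.15281
Balance = $24,950.00 * 1.157956 - $4,917.16 * 3.15281
Balance = $13,388.13

$13,388.13


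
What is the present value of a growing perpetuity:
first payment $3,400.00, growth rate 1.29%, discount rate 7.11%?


Formula: PV = C / (r - g)
Spread: r - g = 0.0711 - 0.0129 = 0.0582
Substituting: PV = $3,400.00 / 0.0582
PV = $58,419.24

$58,419.24


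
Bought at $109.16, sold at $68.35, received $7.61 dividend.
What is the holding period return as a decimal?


Formula: HPR = (P1 - P0 + D) / P0
Gain: $68.35 - $109.16 + $7.61 = -$33.20
HPR = -$33.20 / $109.16 = -0.3041

-0.3041


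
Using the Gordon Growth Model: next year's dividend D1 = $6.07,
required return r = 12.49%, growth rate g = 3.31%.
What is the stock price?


Formula: P = D1 / (r - g)
Spread: r - g = 0.1249 - 0.0331 = 0.0918
Substituting: P = $6.07 / 0.0918
P = $66.12

$66.12


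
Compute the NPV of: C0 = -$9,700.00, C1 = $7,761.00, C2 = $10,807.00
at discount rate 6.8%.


Formula: NPV = C0 + C1/(1+r) + C2/(1+r)^2
Discount C1: $7,761.00 / (1 + 0.068) = $7,266.85
Discount C2: $10,807.00 / (1 + 0.068)^2 = $9,474.64
NPV = -$9,700.00 + $7,266.85 + $9,474.64 = $7,041.49

$7,041.49


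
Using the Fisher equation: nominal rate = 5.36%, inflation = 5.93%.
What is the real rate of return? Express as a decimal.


Formula: (1 + r_real) = (1 + r_nom) / (1 + inflation)
Substituting: (1 + r_real) = 1.0536 / 1.0593
(1 + r_real) = 0.994619
r_real = 0.994619 - 1 = -0.005381

-0.005381


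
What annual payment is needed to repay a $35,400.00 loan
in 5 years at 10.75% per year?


Formula: PMT = PV * r / (1 - (1+r)^(-n))
Denominator: 1 - (1 + 0.1075)^(-5) = 0.39982
Numerator: $35,400.00 * 0.1075 = 3805.5
PMT = 3805.5 / 0.39982 = $9,518.03

$9,518.03


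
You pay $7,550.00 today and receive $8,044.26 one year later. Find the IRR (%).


Formula: IRR = C1/C0 - 1
Substituting: IRR = $8,044.26 / $7,550.00 - 1
Ratio: 1.065465 - 1 = 0.065465
IRR = 6.5465%

6.5465%


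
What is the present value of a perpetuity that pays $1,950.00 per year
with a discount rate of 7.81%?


Formula: PV = C / r
Substituting: PV = $1,950.00 / 0.0781
PV = $24,967.99

$24,967.99


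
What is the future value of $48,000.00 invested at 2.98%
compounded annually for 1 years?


Formula: FV = P * (1 + r)^n
Substituting: FV = $48,000.00 * (1 + 0.0298)^1
Growth factor: (1.0298)^1 = 1.0298
FV = $48,000.00 * 1.0298 = $49,430.40

$49,430.40


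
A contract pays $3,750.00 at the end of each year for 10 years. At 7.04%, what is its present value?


Formula: PV = PMT * (1 - (1+r)^(-n)) / r
Discount factor: (1 + 0.0704)^(-10) = 0.506453
Bracket: 1 - 0.506453 = 0.493547
PV = $3,750.00 * 0.493547 / 0.0704 = $26,289.80

$26,289.80


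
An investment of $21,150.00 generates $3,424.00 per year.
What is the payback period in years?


Formula: Payback = investment / annual cash flow
Substituting: Payback = $21,150.00 / $3,424.00
Payback = 6.177 years

6.177 years


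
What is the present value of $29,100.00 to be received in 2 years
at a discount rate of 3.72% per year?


Formula: PV = FV / (1 + r)^n
Substituting: PV = $29,100.00 / (1 + 0.0372)^2
Discount factor: (1.0372)^2 = 1.075784
PV = $29,100.00 / 1.075784 = $27,050.04

$27,050.04


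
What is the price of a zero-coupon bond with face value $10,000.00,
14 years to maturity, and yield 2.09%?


Formula: Price = FV / (1 + r)^n
Substituting: Price = $10,000.00 / (1 + 0.0209)^14
Discount factor: (1.0209)^14 = 1.335872
Price = $10,000.00 / 1.335872 = $7,485.75

$7,485.75


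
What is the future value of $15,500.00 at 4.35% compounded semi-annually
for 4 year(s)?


Formula: FV = P * (1 + r/m)^(m*t)
Period rate: r/m = 0.0435 / 2 = 0.02175
Total periods: m*t = 2 * 4 = 8
Growth factor: (1 + 0.02175)^8 = 1.187838
FV = $15,500.00 * 1.187838 = $18,411.49

$18,411.49


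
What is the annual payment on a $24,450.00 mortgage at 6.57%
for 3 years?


Formula: PMT = PV * r / (1 - (1+r)^(-n))
Denominator: 1 - (1 + 0.0657)^(-3) = 0.173781
Numerator: $24,450.00 * 0.0657 = 1606.365
PMT = 1606.365 / 0.173781 = $9,243.61

$9,243.61


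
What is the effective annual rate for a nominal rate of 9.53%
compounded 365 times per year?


Formula: EAR = (1 + r/m)^m - 1
Period rate: r/m = 0.0953 / 365 = 0.000261
Compounding: (1 + 0.000261)^365 = 1.099975
EAR = 1.099975 - 1 = 0.099975

0.099975


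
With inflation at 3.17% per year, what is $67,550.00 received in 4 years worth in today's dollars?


Formula: Real value = nominal / (1 + inflation)^years
Price level: (1 + 0.0317)^4 = 1.132958
Real value = $67,550.00 / 1.132958 = $59,622.70

$59,622.70


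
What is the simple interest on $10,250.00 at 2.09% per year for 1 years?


Formula: I = P * r * t
Substituting: I = $10,250.00 * 0.0209 * 1
Step: I = $10,250.00 * 0.0209
I = $214.23

$214.23


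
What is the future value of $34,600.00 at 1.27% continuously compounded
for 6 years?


Formula: FV = P * e^(r*t)
Exponent: r*t = 0.0127 * 6 = 0.0762
e^(0.0762) = 1.079178
FV = $34,600.00 * 1.079178 = $37,339.57

$37,339.57


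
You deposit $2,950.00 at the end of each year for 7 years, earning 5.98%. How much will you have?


Formula: FV = PMT * ((1+r)^n - 1) / r
Growth factor: (1 + 0.0598)^7 = 1.501645
Numerator: 1.501645 - 1 = 0.501645
FV = $2,950.00 * 0.501645 / 0.0598 = $24,746.72

$24,746.72


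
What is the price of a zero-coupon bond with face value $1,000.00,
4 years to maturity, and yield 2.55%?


Formula: Price = FV / (1 + r)^n
Substituting: Price = $1,000.00 / (1 + 0.0255)^4
Discount factor: (1.0255)^4 = 1.105968
Price = $1,000.00 / 1.105968 = $904.19

$904.19


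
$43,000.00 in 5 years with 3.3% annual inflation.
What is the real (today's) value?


Formula: Real value = nominal / (1 + inflation)^years
Price level: (1 + 0.033)^5 = 1.176255
Real value = $43,000.00 / 1.176255 = $36,556.69

$36,556.69


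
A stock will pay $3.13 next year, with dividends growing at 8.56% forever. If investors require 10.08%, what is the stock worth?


Formula: P = D1 / (r - g)
Spread: r - g = 0.1008 - 0.0856 = 0.0152
Substituting: P = $3.13 / 0.0152
P = $205.92

$205.92


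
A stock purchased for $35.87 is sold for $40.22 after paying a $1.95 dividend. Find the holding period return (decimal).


Formula: HPR = (P1 - P0 + D) / P0
Gain: $40.22 - $35.87 + $1.95 = $6.30
HPR = $6.30 / $35.87 = 0.1756

0.1756


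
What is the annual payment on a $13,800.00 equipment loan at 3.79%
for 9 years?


Formula: PMT = PV * r / (1 - (1+r)^(-n))
Denominator: 1 - (1 + 0.0379)^(-9) = 0.284515
Numerator: $13,800.00 * 0.0379 = 523.02
PMT = 523.02 / 0.284515 = $1,838.28

$1,838.28


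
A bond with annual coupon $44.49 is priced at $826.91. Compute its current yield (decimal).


Formula: Current yield = annual coupon / price
Substituting: CY = $44.49 / $826.91
CY = 0.053803

0.053803


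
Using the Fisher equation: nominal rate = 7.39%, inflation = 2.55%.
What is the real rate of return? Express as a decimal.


Formula: (1 + r_real) = (1 + r_nom) / (1 + inflation)
Substituting: (1 + r_real) = 1.0739 / 1.0255
(1 + r_real) = 1.047196
r_real = 1.047196 - 1 = 0.047196

0.047196


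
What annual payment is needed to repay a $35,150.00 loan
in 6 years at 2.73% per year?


Formula: PMT = PV * r / (1 - (1+r)^(-n))
Denominator: 1 - (1 + 0.0273)^(-6) = 0.149222
Numerator: $35,150.00 * 0.0273 = 959.595
PMT = 959.595 / 0.149222 = $6,430.66

$6,430.66


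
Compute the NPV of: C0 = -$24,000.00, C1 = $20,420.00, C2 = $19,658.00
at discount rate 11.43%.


Formula: NPV = C0 + C1/(1+r) + C2/(1+r)^2
Discount C1: $20,420.00 / (1 + 0.1143) = $18,325.41
Discount C2: $19,658.00 / (1 + 0.1143)^2 = $15,831.97
NPV = -$24,000.00 + $18,325.41 + $15,831.97 = $10,157.38

$10,157.38


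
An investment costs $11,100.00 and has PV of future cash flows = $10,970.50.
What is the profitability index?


Formula: PI = PV(cash flows) / initial investment
Substituting: PI = $10,970.50 / $11,100.00
PI = 0.9883

0.9883


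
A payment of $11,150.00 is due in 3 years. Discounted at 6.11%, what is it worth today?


Formula: PV = FV / (1 + r)^n
Substituting: PV = $11,150.00 / (1 + 0.0611)^3
Discount factor: (1.0611)^3 = 1.194728
PV = $11,150.00 / 1.194728 = $9,332.67

$9,332.67


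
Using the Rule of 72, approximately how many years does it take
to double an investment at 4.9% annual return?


Formula: Years ≈ 72 / r
Substituting: Years ≈ 72 / 4.9
Years ≈ 14.7

14.7 years


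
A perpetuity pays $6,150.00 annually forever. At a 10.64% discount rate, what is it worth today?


Formula: PV = C / r
Substituting: PV = $6,150.00 / 0.1064
PV = $57,800.75

$57,800.75


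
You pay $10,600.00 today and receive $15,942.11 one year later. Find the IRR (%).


Formula: IRR = C1/C0 - 1
Substituting: IRR = $15,942.11 / $10,600.00 - 1
Ratio: 1.503973 - 1 = 0.503973
IRR = 50.3973%

50.3973%


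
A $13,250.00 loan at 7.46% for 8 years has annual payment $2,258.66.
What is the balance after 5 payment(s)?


Formula: Balance = PV*(1+r)^k - PMT*((1+r)^k - 1)/r
Growth: (1 + 0.0746)^5 = 1.43296
Accumulated factor: ((1+r)^k - 1)/r = 5.803758
Balance = $13,250.00 * 1.43296 - $2,258.66 * 5.803758
Balance = $5,878.01

$5,878.01


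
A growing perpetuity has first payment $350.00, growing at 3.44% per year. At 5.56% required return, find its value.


Formula: PV = C / (r - g)
Spread: r - g = 0.0556 - 0.0344 = 0.0212
Substituting: PV = $350.00 / 0.0212
PV = $16,509.43

$16,509.43


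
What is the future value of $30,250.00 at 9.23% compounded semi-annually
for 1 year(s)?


Formula: FV = P * (1 + r/m)^(m*t)
Period rate: r/m = 0.0923 / 2 = 0.04615
Total periods: m*t = 2 * 1 = 2
Growth factor: (1 + 0.04615)^2 = 1.09443
FV = $30,250.00 * 1.09443 = $33,106.50

$33,106.50


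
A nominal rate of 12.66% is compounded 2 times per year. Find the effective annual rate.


Formula: EAR = (1 + r/m)^m - 1
Period rate: r/m = 0.1266 / 2 = 0.0633
Compounding: (1 + 0.0633)^2 = 1.130607
EAR = 1.130607 - 1 = 0.130607

0.130607


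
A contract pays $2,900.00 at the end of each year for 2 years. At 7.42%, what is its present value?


Formula: PV = PMT * (1 - (1+r)^(-n)) / r
Discount factor: (1 + 0.0742)^(-2) = 0.866622
Bracket: 1 - 0.866622 = 0.133378
PV = $2,900.00 * 0.133378 / 0.0742 = $5,212.89

$5,212.89


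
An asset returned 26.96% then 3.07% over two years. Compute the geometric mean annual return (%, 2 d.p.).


Formula: Geometric mean = ((1+r1)*(1+r2))^(1/2) - 1
Product: (1 + 0.2696) * (1 + 0.0307) = 1.2696 * 1.0307 = 1.308577
Square root: 1.308577^0.5 = 1.14393
Geometric mean = 1.14393 - 1 = 0.14393
As percentage: 14.39%

14.39%


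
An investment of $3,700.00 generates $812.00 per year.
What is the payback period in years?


Formula: Payback = investment / annual cash flow
Substituting: Payback = $3,700.00 / $812.00
Payback = 4.5567 years

4.5567 years


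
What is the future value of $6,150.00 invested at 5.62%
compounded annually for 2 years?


Formula: FV = P * (1 + r)^n
Substituting: FV = $6,150.00 * (1 + 0.0562)^2
Growth factor: (1.0562)^2 = 1.115558
FV = $6,150.00 * 1.115558 = $6,860.68

$6,860.68


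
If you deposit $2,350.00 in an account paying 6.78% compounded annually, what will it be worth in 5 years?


Formula: FV = P * (1 + r)^n
Substituting: FV = $2,350.00 * (1 + 0.0678)^5
Growth factor: (1.0678)^5 = 1.388192
FV = $2,350.00 * 1.388192 = $3,262.25

$3,262.25


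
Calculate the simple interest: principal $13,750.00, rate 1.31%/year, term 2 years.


Formula: I = P * r * t
Substituting: I = $13,750.00 * 0.0131 * 2
Step: I = $13,750.00 * 0.0262
I = $360.25

$360.25


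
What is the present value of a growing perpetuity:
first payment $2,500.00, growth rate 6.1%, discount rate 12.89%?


Formula: PV = C / (r - g)
Spread: r - g = 0.1289 - 0.061 = 0.0679
Substituting: PV = $2,500.00 / 0.0679
PV = $36,818.85

$36,818.85


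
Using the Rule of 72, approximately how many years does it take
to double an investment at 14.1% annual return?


Formula: Years ≈ 72 / r
Substituting: Years ≈ 72 / 14.1
Years ≈ 5.1

5.1 years
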